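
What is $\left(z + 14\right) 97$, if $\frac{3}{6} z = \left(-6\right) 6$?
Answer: $-5626$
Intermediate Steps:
$z = -72$ ($z = 2 \left(\left(-6\right) 6\right) = 2 \left(-36\right) = -72$)
$\left(z + 14\right) 97 = \left(-72 + 14\right) 97 = \left(-58\right) 97 = -5626$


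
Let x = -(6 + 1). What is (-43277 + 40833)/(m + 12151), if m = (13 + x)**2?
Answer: -2444/12187 ≈ -0.20054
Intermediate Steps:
x = -7 (x = -1*7 = -7)
m = 36 (m = (13 - 7)**2 = 6**2 = 36)
(-43277 + 40833)/(m + 12151) = (-43277 + 40833)/(36 + 12151) = -2444/12187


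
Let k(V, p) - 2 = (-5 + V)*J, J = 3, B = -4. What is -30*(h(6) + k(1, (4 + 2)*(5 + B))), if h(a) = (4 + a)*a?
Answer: -1500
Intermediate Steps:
k(V, p) = -13 + 3*V (k(V, p) = 2 + (-5 + V)*3 = 2 + (-15 + 3*V) = -13 + 3*V)
h(a) = a*(4 + a)
-30*(h(6) + k(1, (4 + 2)*(5 + B))) = -30*(6*(4 + 6) + (-13 + 3*1)) = -30*(6*10 + (-13 + 3)) = -30*(60 - 10) = -30*50 = -1500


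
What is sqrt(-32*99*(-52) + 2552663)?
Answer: sqrt(2717399) ≈ 1648.5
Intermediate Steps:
sqrt(-32*99*(-52) + 2552663) = sqrt(-3168*(-52) + 2552663) = sqrt(164736 + 2552663) = sqrt(2717399)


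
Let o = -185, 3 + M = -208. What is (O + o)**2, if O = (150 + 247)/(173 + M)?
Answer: 55160329/1444 ≈ 38200.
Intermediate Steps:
M = -211 (M = -3 - 208 = -211)
O = -397/38 (O = (150 + 247)/(173 - 211) = 397/(-38) = 397*(-1/38) = -397/38 ≈ -10.447)
(O + o)**2 = (-397/38 - 185)**2 = (-7427/38)**2 = 55160329/1444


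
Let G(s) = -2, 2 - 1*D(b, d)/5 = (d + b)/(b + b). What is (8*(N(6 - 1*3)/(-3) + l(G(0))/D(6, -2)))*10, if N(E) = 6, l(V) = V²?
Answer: -608/5 ≈ -121.60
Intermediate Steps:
D(b, d) = 10 - 5*(b + d)/(2*b) (D(b, d) = 10 - 5*(d + b)/(b + b) = 10 - 5*(b + d)/(2*b))
(8*(N(6 - 1*3)/(-3) + l(G(0))/D(6, -2)))*10 = (8*(6/(-3) + (-2)²/(((5/2)*(-1*(-2) + 3*6)/6))))*10 = (8*(6*(-⅓) + 4/(((5/2)*(⅙)*(2 + 18)))))*10 = (8*(-2 + 4/(((5/2)*(⅙)*20))))*10 = (8*(-2 + 4/(25/3)))*10 = (8*(-2 + 4*(3/25)))*10 = (8*(-2 + 12/25))*10 = (8*(-38/25))*10 = -304/25*10 = -608/5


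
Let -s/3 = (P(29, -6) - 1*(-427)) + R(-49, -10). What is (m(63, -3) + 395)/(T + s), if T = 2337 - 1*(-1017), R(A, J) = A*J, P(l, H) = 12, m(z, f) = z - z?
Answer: 395/567 ≈ 0.69665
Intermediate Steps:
m(z, f) = 0
s = -2787 (s = -3*((12 - 1*(-427)) - 49*(-10)) = -3*((12 + 427) + 490) = -3*(439 + 490) = -3*929 = -2787)
T = 3354 (T = 2337 + 1017 = 3354)
(m(63, -3) + 395)/(T + s) = (0 + 395)/(3354 - 2787) = 395/567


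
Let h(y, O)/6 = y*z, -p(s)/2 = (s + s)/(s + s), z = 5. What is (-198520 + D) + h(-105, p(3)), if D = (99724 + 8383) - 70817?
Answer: -164380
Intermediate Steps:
p(s) = -2 (p(s) = -2*(s + s)/(s + s) = -2*2*s/(2*s) = -2*2*s*1/(2*s) = -2*1 = -2)
h(y, O) = 30*y (h(y, O) = 6*(y*5) = 6*(5*y) = 30*y)
D = 37290 (D = 108107 - 70817 = 37290)
(-198520 + D) + h(-105, p(3)) = (-198520 + 37290) + 30*(-105) = -161230 - 3150 = -164380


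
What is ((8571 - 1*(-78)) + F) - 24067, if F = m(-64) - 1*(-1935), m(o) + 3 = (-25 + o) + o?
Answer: -13639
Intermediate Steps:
m(o) = -28 + 2*o (m(o) = -3 + ((-25 + o) + o) = -3 + (-25 + 2*o) = -28 + 2*o)
F = 1779 (F = (-28 + 2*(-64)) - 1*(-1935) = (-28 - 128) + 1935 = -156 + 1935 = 1779)
((8571 - 1*(-78)) + F) - 24067 = ((8571 - 1*(-78)) + 1779) - 24067 = ((8571 + 78) + 1779) - 24067 = (8649 + 1779) - 24067 = 10428 - 24067 = -13639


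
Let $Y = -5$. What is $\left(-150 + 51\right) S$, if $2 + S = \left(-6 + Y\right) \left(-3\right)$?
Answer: $-3069$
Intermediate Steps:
$S = 31$ ($S = -2 + \left(-6 - 5\right) \left(-3\right) = -2 - -33 = -2 + 33 = 31$)
$\left(-150 + 51\right) S = \left(-150 + 51\right) 31 = \left(-99\right) 31 = -3069$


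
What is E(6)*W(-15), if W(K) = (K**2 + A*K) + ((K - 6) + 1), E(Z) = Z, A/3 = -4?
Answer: 2310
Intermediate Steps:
A = -12 (A = 3*(-4) = -12)
W(K) = -5 + K**2 - 11*K (W(K) = (K**2 - 12*K) + ((K - 6) + 1) = (K**2 - 12*K) + ((-6 + K) + 1) = (K**2 - 12*K) + (-5 + K) = -5 + K**2 - 11*K)
E(6)*W(-15) = 6*(-5 + (-15)**2 - 11*(-15)) = 6*(-5 + 225 + 165) = 6*385 = 2310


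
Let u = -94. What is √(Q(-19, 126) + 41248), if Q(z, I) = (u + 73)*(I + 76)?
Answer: √37006 ≈ 192.37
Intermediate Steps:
Q(z, I) = -1596 - 21*I (Q(z, I) = (-94 + 73)*(I + 76) = -21*(76 + I) = -1596 - 21*I)
√(Q(-19, 126) + 41248) = √((-1596 - 21*126) + 41248) = √((-1596 - 2646) + 41248) = √(-4242 + 41248) = √37006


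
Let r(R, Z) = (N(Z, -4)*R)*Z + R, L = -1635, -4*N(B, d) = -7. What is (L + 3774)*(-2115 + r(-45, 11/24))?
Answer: -150318225/32 ≈ -4.6974e+6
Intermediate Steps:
N(B, d) = 7/4 (N(B, d) = -¼*(-7) = 7/4)
r(R, Z) = R + 7*R*Z/4 (r(R, Z) = (7*R/4)*Z + R = 7*R*Z/4 + R = R + 7*R*Z/4)
(L + 3774)*(-2115 + r(-45, 11/24)) = (-1635 + 3774)*(-2115 + (¼)*(-45)*(4 + 7*(11/24))) = 2139*(-2115 + (¼)*(-45)*(4 + 7*(11*(1/24)))) = 2139*(-2115 + (¼)*(-45)*(4 + 7*(11/24))) = 2139*(-2115 + (¼)*(-45)*(4 + 77/24)) = 2139*(-2115 + (¼)*(-45)*(173/24)) = 2139*(-2115 - 2595/32) = 2139*(-70275/32) = -150318225/32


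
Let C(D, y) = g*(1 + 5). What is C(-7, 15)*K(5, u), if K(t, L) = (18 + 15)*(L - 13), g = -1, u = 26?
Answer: -2574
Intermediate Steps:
C(D, y) = -6 (C(D, y) = -(1 + 5) = -1*6 = -6)
K(t, L) = -429 + 33*L (K(t, L) = 33*(-13 + L) = -429 + 33*L)
C(-7, 15)*K(5, u) = -6*(-429 + 33*26) = -6*(-429 + 858) = -6*429 = -2574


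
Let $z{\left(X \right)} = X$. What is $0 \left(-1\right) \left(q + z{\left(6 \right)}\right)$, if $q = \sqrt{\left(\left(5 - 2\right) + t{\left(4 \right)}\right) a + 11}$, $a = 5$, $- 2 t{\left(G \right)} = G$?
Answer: $0$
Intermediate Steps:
$t{\left(G \right)} = - \frac{G}{2}$
$q = 4$ ($q = \sqrt{\left(\left(5 - 2\right) - 2\right) 5 + 11} = \sqrt{\left(3 - 2\right) 5 + 11} = \sqrt{1 \cdot 5 + 11} = \sqrt{5 + 11} = \sqrt{16} = 4$)
$0 \left(-1\right) \left(q + z{\left(6 \right)}\right) = 0 \left(-1\right) \left(4 + 6\right) = 0 \cdot 10 = 0$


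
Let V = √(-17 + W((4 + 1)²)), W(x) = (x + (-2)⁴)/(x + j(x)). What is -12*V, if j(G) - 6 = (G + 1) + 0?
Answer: -16*I*√3306/19 ≈ -48.419*I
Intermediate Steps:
j(G) = 7 + G (j(G) = 6 + ((G + 1) + 0) = 6 + ((1 + G) + 0) = 6 + (1 + G) = 7 + G)
W(x) = (16 + x)/(7 + 2*x) (W(x) = (x + (-2)⁴)/(x + (7 + x)) = (x + 16)/(7 + 2*x) = (16 + x)/(7 + 2*x))
V = 4*I*√3306/57 (V = √(-17 + (16 + (4 + 1)²)/(7 + 2*(4 + 1)²)) = √(-17 + (16 + 5²)/(7 + 2*5²)) = √(-17 + (16 + 25)/(7 + 2*25)) = √(-17 + 41/(7 + 50)) = √(-17 + 41/57) = √(-928/57) = 4*I*√3306/57 ≈ 4.0349*I)
-12*V = -16*I*√3306/19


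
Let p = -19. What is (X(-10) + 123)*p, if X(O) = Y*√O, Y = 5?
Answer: -2337 - 95*I*√10 ≈ -2337.0 - 300.42*I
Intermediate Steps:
X(O) = 5*√O
(X(-10) + 123)*p = (5*√(-10) + 123)*(-19) = (5*(I*√10) + 123)*(-19) = (5*I*√10 + 123)*(-19) = (123 + 5*I*√10)*(-19) = -2337 - 95*I*√10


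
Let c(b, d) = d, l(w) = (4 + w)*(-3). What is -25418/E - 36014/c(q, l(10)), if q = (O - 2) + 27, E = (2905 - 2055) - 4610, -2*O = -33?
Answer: 34120049/39480 ≈ 864.24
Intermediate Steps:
O = 33/2 (O = -½*(-33) = 33/2 ≈ 16.500)
E = -3760 (E = 850 - 4610 = -3760)
l(w) = -12 - 3*w
q = 83/2 (q = (33/2 - 2) + 27 = 29/2 + 27 = 83/2 ≈ 41.500)
-25418/E - 36014/c(q, l(10)) = -25418/(-3760) - 36014/(-12 - 3*10) = -25418*(-1/3760) - 36014/(-12 - 30) = 12709/1880 - 36014/(-42) = 12709/1880 - 36014*(-1/42) = 12709/1880 + 18007/21 = 34120049/39480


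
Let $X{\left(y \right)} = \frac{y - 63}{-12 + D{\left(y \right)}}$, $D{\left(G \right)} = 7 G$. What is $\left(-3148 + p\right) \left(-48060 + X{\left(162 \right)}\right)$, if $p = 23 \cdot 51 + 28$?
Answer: $\frac{3181470039}{34} \approx 9.3573 \cdot 10^{7}$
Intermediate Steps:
$p = 1201$ ($p = 1173 + 28 = 1201$)
$X{\left(y \right)} = \frac{-63 + y}{-12 + 7 y}$ ($X{\left(y \right)} = \frac{y - 63}{-12 + 7 y} = \frac{-63 + y}{-12 + 7 y}$)
$\left(-3148 + p\right) \left(-48060 + X{\left(162 \right)}\right) = \left(-3148 + 1201\right) \left(-48060 + \frac{-63 + 162}{-12 + 7 \cdot 162}\right) = - 1947 \left(-48060 + \frac{1}{-12 + 1134} \cdot 99\right) = - 1947 \left(-48060 + \frac{1}{1122} \cdot 99\right) = - 1947 \left(-48060 + \frac{3}{34}\right) = \left(-1947\right) \left(- \frac{1634037}{34}\right) = \frac{3181470039}{34}$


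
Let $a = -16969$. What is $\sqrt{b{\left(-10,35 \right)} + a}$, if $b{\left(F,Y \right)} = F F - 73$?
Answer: $i \sqrt{16942} \approx 130.16 i$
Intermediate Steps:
$b{\left(F,Y \right)} = -73 + F^{2}$ ($b{\left(F,Y \right)} = F^{2} - 73 = -73 + F^{2}$)
$\sqrt{b{\left(-10,35 \right)} + a} = \sqrt{\left(-73 + \left(-10\right)^{2}\right) - 16969} = \sqrt{\left(-73 + 100\right) - 16969} = \sqrt{27 - 16969} = \sqrt{-16942} = i \sqrt{16942}$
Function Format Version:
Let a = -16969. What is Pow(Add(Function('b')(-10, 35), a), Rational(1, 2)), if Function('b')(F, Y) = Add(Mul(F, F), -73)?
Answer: Mul(I, Pow(16942, Rational(1, 2))) ≈ Mul(130.16, I)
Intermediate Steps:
Function('b')(F, Y) = Add(-73, Pow(F, 2)) (Function('b')(F, Y) = Add(Pow(F, 2), -73) = Add(-73, Pow(F, 2)))
Pow(Add(Function('b')(-10, 35), a), Rational(1, 2)) = Pow(Add(Add(-73, Pow(-10, 2)), -16969), Rational(1, 2)) = Pow(Add(Add(-73, 100), -16969), Rational(1, 2)) = Pow(Add(27, -16969), Rational(1, 2)) = Pow(-16942, Rational(1, 2)) = Mul(I, Pow(16942, Rational(1, 2)))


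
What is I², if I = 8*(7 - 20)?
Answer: 10816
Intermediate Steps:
I = -104 (I = 8*(-13) = -104)
I² = (-104)² = 10816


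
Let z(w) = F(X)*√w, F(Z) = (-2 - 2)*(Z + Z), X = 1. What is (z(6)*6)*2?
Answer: -96*√6 ≈ -235.15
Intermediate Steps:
F(Z) = -8*Z
z(w) = -8*√w (z(w) = (-8*1)*√w = -8*√w)
(z(6)*6)*2 = (-8*√6*6)*2 = -48*√6*2 = -96*√6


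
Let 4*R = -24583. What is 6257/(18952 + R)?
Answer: 25028/51225 ≈ 0.48859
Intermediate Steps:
R = -24583/4 (R = (¼)*(-24583) = -24583/4 ≈ -6145.8)
6257/(18952 + R) = 6257/(18952 - 24583/4) = 6257/(51225/4) = 6257*(4/51225) = 25028/51225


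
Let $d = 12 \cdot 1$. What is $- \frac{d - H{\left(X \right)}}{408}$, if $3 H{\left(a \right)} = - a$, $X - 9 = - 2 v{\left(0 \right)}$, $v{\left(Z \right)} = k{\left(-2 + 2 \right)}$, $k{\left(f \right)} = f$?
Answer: $- \frac{5}{136} \approx -0.036765$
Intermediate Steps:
$v{\left(Z \right)} = 0$ ($v{\left(Z \right)} = -2 + 2 = 0$)
$X = 9$ ($X = 9 - 0 = 9 + 0 = 9$)
$H{\left(a \right)} = - \frac{a}{3}$ ($H{\left(a \right)} = \frac{\left(-1\right) a}{3} = - \frac{a}{3}$)
$d = 12$
$- \frac{d - H{\left(X \right)}}{408} = - \frac{12 - \left(- \frac{1}{3}\right) 9}{408} = - \frac{12 - -3}{408} = - \frac{12 + 3}{408} = - \frac{15}{408} = \left(-1\right) \frac{5}{136} = - \frac{5}{136}$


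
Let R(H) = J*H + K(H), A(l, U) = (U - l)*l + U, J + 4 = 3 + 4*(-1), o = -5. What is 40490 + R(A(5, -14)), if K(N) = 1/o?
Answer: 205174/5 ≈ 41035.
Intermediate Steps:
K(N) = -⅕ (K(N) = 1/(-5) = -⅕)
J = -5 (J = -4 + (3 + 4*(-1)) = -4 + (3 - 4) = -4 - 1 = -5)
A(l, U) = U + l*(U - l) (A(l, U) = l*(U - l) + U = U + l*(U - l))
R(H) = -⅕ - 5*H (R(H) = -5*H - ⅕ = -⅕ - 5*H)
40490 + R(A(5, -14)) = 40490 + (-⅕ - 5*(-14 - 1*5² - 14*5)) = 40490 + (-⅕ - 5*(-14 - 1*25 - 70)) = 40490 + (-⅕ - 5*(-14 - 25 - 70)) = 40490 + (-⅕ - 5*(-109)) = 40490 + (-⅕ + 545) = 40490 + 2724/5 = 205174/5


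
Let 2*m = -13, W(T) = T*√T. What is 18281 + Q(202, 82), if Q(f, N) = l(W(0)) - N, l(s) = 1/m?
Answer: 236585/13 ≈ 18199.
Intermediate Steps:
W(T) = T^(3/2)
m = -13/2 (m = (½)*(-13) = -13/2 ≈ -6.5000)
l(s) = -2/13 (l(s) = 1/(-13/2) = -2/13)
Q(f, N) = -2/13 - N
18281 + Q(202, 82) = 18281 + (-2/13 - 1*82) = 18281 + (-2/13 - 82) = 18281 - 1068/13 = 236585/13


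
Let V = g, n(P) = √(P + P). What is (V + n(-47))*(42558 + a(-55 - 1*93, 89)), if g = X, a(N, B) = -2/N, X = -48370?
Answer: -76165651205/37 + 3149293*I*√94/74 ≈ -2.0585e+9 + 4.1262e+5*I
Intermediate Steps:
n(P) = √2*√P (n(P) = √(2*P) = √2*√P)
g = -48370
V = -48370
(V + n(-47))*(42558 + a(-55 - 1*93, 89)) = (-48370 + √2*√(-47))*(42558 - 2/(-55 - 1*93)) = (-48370 + √2*(I*√47))*(42558 - 2/(-55 - 93)) = (-48370 + I*√94)*(42558 - 2/(-148)) = (-48370 + I*√94)*(42558 - 2*(-1/148)) = (-48370 + I*√94)*(42558 + 1/74) = (-48370 + I*√94)*(3149293/74) = -76165651205/37 + 3149293*I*√94/74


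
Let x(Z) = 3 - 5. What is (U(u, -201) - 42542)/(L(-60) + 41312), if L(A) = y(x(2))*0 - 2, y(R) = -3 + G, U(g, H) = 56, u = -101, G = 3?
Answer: -7081/6885 ≈ -1.0285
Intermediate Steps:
x(Z) = -2
y(R) = 0 (y(R) = -3 + 3 = 0)
L(A) = -2 (L(A) = 0*0 - 2 = 0 - 2 = -2)
(U(u, -201) - 42542)/(L(-60) + 41312) = (56 - 42542)/(-2 + 41312) = -42486/41310 = -42486*1/41310 = -7081/6885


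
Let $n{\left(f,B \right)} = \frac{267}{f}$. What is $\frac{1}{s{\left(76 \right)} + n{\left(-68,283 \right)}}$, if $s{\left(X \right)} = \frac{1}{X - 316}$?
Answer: $- \frac{4080}{16037} \approx -0.25441$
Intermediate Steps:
$s{\left(X \right)} = \frac{1}{-316 + X}$
$\frac{1}{s{\left(76 \right)} + n{\left(-68,283 \right)}} = \frac{1}{\frac{1}{-316 + 76} + \frac{267}{-68}} = \frac{1}{\frac{1}{-240} + 267 \left(- \frac{1}{68}\right)} = \frac{1}{- \frac{1}{240} - \frac{267}{68}} = \frac{1}{- \frac{16037}{4080}} = - \frac{4080}{16037}$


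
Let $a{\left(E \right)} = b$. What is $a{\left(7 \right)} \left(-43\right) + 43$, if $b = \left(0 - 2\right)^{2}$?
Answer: $-129$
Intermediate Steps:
$b = 4$ ($b = \left(-2\right)^{2} = 4$)
$a{\left(E \right)} = 4$
$a{\left(7 \right)} \left(-43\right) + 43 = 4 \left(-43\right) + 43 = -172 + 43 = -129$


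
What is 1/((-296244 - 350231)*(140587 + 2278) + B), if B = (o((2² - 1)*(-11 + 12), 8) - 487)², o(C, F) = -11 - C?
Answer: -1/92358399874 ≈ -1.0827e-11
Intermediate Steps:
B = 251001 (B = ((-11 - (2² - 1)*(-11 + 12)) - 487)² = ((-11 - (4 - 1)) - 487)² = ((-11 - 3) - 487)² = (-14 - 487)² = (-501)² = 251001)
1/((-296244 - 350231)*(140587 + 2278) + B) = 1/((-296244 - 350231)*(140587 + 2278) + 251001) = 1/(-646475*142865 + 251001) = 1/(-92358650875 + 251001) = 1/(-92358399874) = -1/92358399874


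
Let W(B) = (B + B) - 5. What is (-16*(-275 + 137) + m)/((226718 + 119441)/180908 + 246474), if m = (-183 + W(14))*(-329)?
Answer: 9922441984/44589464551 ≈ 0.22253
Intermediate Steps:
W(B) = -5 + 2*B (W(B) = 2*B - 5 = -5 + 2*B)
m = 52640 (m = (-183 + (-5 + 2*14))*(-329) = (-183 + (-5 + 28))*(-329) = (-183 + 23)*(-329) = -160*(-329) = 52640)
(-16*(-275 + 137) + m)/((226718 + 119441)/180908 + 246474) = (-16*(-275 + 137) + 52640)/((226718 + 119441)/180908 + 246474) = (-16*(-138) + 52640)/(346159*(1/180908) + 246474) = (2208 + 52640)/(346159/180908 + 246474) = 54848/(44589464551/180908) = 54848*(180908/44589464551) = 9922441984/44589464551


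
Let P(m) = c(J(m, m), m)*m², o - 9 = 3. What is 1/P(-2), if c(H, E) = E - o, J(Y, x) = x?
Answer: -1/56 ≈ -0.017857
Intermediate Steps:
o = 12 (o = 9 + 3 = 12)
c(H, E) = -12 + E (c(H, E) = E - 1*12 = E - 12 = -12 + E)
P(m) = m²*(-12 + m) (P(m) = (-12 + m)*m² = m²*(-12 + m))
1/P(-2) = 1/((-2)²*(-12 - 2)) = 1/(4*(-14)) = 1/(-56) = -1/56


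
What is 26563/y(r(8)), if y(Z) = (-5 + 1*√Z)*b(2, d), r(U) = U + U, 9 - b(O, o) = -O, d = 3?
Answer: -26563/11 ≈ -2414.8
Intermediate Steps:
b(O, o) = 9 + O (b(O, o) = 9 - (-1)*O = 9 + O)
r(U) = 2*U
y(Z) = -55 + 11*√Z (y(Z) = (-5 + 1*√Z)*(9 + 2) = (-5 + √Z)*11 = -55 + 11*√Z)
26563/y(r(8)) = 26563/(-55 + 11*√(2*8)) = 26563/(-55 + 11*√16) = 26563/(-55 + 11*4) = 26563/(-55 + 44) = 26563/(-11) = 26563*(-1/11) = -26563/11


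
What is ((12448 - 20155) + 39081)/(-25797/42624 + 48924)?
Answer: 445761792/695103593 ≈ 0.64129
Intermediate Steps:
((12448 - 20155) + 39081)/(-25797/42624 + 48924) = (-7707 + 39081)/(-25797*1/42624 + 48924) = 31374/(-8599/14208 + 48924) = 31374/(695103593/14208) = 31374*(14208/695103593) = 445761792/695103593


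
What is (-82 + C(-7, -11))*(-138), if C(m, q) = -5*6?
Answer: 15456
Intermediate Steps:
C(m, q) = -30
(-82 + C(-7, -11))*(-138) = (-82 - 30)*(-138) = -112*(-138) = 15456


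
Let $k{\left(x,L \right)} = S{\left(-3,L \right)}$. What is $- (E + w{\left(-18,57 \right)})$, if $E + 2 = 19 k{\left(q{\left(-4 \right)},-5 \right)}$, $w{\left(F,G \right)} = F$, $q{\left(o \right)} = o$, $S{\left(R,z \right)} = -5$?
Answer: $115$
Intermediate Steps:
$k{\left(x,L \right)} = -5$
$E = -97$ ($E = -2 + 19 \left(-5\right) = -2 - 95 = -97$)
$- (E + w{\left(-18,57 \right)}) = - (-97 - 18) = \left(-1\right) \left(-115\right) = 115$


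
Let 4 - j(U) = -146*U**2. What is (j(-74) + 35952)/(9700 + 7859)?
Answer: 92828/1951 ≈ 47.580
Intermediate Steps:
j(U) = 4 + 146*U**2 (j(U) = 4 - (-146)*U**2 = 4 + 146*U**2)
(j(-74) + 35952)/(9700 + 7859) = ((4 + 146*(-74)**2) + 35952)/(9700 + 7859) = ((4 + 146*5476) + 35952)/17559 = ((4 + 799496) + 35952)*(1/17559) = (799500 + 35952)*(1/17559) = 835452*(1/17559) = 92828/1951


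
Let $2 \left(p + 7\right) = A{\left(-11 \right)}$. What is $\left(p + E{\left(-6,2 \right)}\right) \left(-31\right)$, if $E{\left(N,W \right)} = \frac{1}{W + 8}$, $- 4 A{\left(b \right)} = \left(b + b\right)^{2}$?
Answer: $\frac{10447}{5} \approx 2089.4$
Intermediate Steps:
$A{\left(b \right)} = - b^{2}$ ($A{\left(b \right)} = - \frac{\left(b + b\right)^{2}}{4} = - \frac{\left(2 b\right)^{2}}{4} = - \frac{4 b^{2}}{4} = - b^{2}$)
$p = - \frac{135}{2}$ ($p = -7 + \frac{\left(-1\right) \left(-11\right)^{2}}{2} = -7 + \frac{\left(-1\right) 121}{2} = -7 + \frac{1}{2} \left(-121\right) = -7 - \frac{121}{2} = - \frac{135}{2} \approx -67.5$)
$E{\left(N,W \right)} = \frac{1}{8 + W}$
$\left(p + E{\left(-6,2 \right)}\right) \left(-31\right) = \left(- \frac{135}{2} + \frac{1}{8 + 2}\right) \left(-31\right) = \left(- \frac{135}{2} + \frac{1}{10}\right) \left(-31\right) = \left(- \frac{337}{5}\right) \left(-31\right) = \frac{10447}{5}$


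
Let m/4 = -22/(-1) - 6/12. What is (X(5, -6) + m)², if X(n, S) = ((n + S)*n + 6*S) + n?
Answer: 2500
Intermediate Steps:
X(n, S) = n + 6*S + n*(S + n) (X(n, S) = ((S + n)*n + 6*S) + n = (n*(S + n) + 6*S) + n = (6*S + n*(S + n)) + n = n + 6*S + n*(S + n))
m = 86 (m = 4*(-22/(-1) - 6/12) = 4*(-22*(-1) - 6*1/12) = 4*(22 - ½) = 4*(43/2) = 86)
(X(5, -6) + m)² = ((5 + 5² + 6*(-6) - 6*5) + 86)² = ((5 + 25 - 36 - 30) + 86)² = (-36 + 86)² = 50² = 2500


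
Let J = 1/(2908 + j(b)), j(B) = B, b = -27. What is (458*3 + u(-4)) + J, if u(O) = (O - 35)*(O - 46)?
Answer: 9576445/2881 ≈ 3324.0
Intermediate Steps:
J = 1/2881 (J = 1/(2908 - 27) = 1/2881 ≈ 0.00034710)
u(O) = (-46 + O)*(-35 + O) (u(O) = (-35 + O)*(-46 + O) = (-46 + O)*(-35 + O))
(458*3 + u(-4)) + J = (458*3 + (1610 + (-4)² - 81*(-4))) + 1/2881 = (1374 + (1610 + 16 + 324)) + 1/2881 = (1374 + 1950) + 1/2881 = 3324 + 1/2881 = 9576445/2881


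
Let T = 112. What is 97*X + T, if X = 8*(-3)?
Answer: -2216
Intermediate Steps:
X = -24
97*X + T = 97*(-24) + 112 = -2328 + 112 = -2216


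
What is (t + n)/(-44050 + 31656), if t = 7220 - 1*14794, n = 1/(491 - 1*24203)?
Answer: 179594689/293886528 ≈ 0.61110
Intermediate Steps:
n = -1/23712 (n = 1/(491 - 24203) = 1/(-23712) = -1/23712 ≈ -4.2173e-5)
t = -7574 (t = 7220 - 14794 = -7574)
(t + n)/(-44050 + 31656) = (-7574 - 1/23712)/(-44050 + 31656) = -179594689/23712/(-12394) = -179594689/23712*(-1/12394) = 179594689/293886528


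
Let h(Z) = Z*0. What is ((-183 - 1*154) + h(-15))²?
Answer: 113569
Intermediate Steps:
h(Z) = 0
((-183 - 1*154) + h(-15))² = ((-183 - 1*154) + 0)² = ((-183 - 154) + 0)² = (-337 + 0)² = (-337)² = 113569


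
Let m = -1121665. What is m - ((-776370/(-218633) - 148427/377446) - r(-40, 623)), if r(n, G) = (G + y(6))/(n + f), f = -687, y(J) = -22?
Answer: -67292964882193591791/59993604008186 ≈ -1.1217e+6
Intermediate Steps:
r(n, G) = (-22 + G)/(-687 + n) (r(n, G) = (G - 22)/(n - 687) = (-22 + G)/(-687 + n))
m - ((-776370/(-218633) - 148427/377446) - r(-40, 623)) = -1121665 - ((-776370/(-218633) - 148427/377446) - (-22 + 623)/(-687 - 40)) = -1121665 - ((-776370*(-1/218633) - 148427*1/377446) - 601/(-727)) = -1121665 - ((776370/218633 - 148427/377446) - (-1)*601/727) = -1121665 - (260586710729/82522151318 - 1*(-601/727)) = -1121665 - (260586710729/82522151318 + 601/727) = -1121665 - 1*239042351642101/59993604008186 = -1121665 - 239042351642101/59993604008186 = -67292964882193591791/59993604008186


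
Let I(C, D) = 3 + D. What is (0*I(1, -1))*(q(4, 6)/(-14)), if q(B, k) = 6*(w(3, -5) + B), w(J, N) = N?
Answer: 0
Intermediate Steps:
q(B, k) = -30 + 6*B (q(B, k) = 6*(-5 + B) = -30 + 6*B)
(0*I(1, -1))*(q(4, 6)/(-14)) = (0*(3 - 1))*((-30 + 6*4)/(-14)) = (0*2)*((-30 + 24)*(-1/14)) = 0*(-6*(-1/14)) = 0*(3/7) = 0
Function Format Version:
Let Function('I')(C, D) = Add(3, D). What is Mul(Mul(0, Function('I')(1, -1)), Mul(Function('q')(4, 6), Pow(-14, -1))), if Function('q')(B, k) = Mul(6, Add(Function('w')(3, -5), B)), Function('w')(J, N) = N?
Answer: 0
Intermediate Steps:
Function('q')(B, k) = Add(-30, Mul(6, B)) (Function('q')(B, k) = Mul(6, Add(-5, B)) = Add(-30, Mul(6, B)))
Mul(Mul(0, Function('I')(1, -1)), Mul(Function('q')(4, 6), Pow(-14, -1))) = Mul(Mul(0, Add(3, -1)), Mul(Add(-30, Mul(6, 4)), Pow(-14, -1))) = Mul(Mul(0, 2), Mul(Add(-30, 24), Rational(-1, 14))) = Mul(0, Mul(-6, Rational(-1, 14))) = Mul(0, Rational(3, 7)) = 0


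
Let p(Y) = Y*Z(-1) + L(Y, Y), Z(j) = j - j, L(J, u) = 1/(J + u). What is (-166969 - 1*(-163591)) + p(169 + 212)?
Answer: -2574035/762 ≈ -3378.0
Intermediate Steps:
Z(j) = 0
p(Y) = 1/(2*Y) (p(Y) = Y*0 + 1/(Y + Y) = 0 + 1/(2*Y) = 1/(2*Y))
(-166969 - 1*(-163591)) + p(169 + 212) = (-166969 - 1*(-163591)) + 1/(2*(169 + 212)) = (-166969 + 163591) + (½)/381 = -3378 + (½)*(1/381) = -3378 + 1/762 = -2574035/762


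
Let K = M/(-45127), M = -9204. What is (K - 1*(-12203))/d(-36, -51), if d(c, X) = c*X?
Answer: 550693985/82853172 ≈ 6.6466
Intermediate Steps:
K = 9204/45127 (K = -9204/(-45127) = -9204*(-1/45127) = 9204/45127 ≈ 0.20396)
d(c, X) = X*c
(K - 1*(-12203))/d(-36, -51) = (9204/45127 - 1*(-12203))/((-51*(-36))) = (9204/45127 + 12203)/1836 = (550693985/45127)*(1/1836) = 550693985/82853172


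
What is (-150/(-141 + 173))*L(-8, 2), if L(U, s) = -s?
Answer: 75/8 ≈ 9.3750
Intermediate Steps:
(-150/(-141 + 173))*L(-8, 2) = (-150/(-141 + 173))*(-1*2) = -150/32*(-2) = -150*1/32*(-2) = -75/16*(-2) = 75/8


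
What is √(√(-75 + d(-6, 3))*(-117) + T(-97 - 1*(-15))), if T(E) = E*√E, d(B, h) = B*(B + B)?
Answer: √(I*(-117*√3 - 82*√82)) ≈ 21.739 - 21.739*I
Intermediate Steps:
d(B, h) = 2*B² (d(B, h) = B*(2*B) = 2*B²)
T(E) = E^(3/2)
√(√(-75 + d(-6, 3))*(-117) + T(-97 - 1*(-15))) = √(√(-75 + 2*(-6)²)*(-117) + (-97 - 1*(-15))^(3/2)) = √(√(-75 + 2*36)*(-117) + (-97 + 15)^(3/2)) = √(√(-75 + 72)*(-117) + (-82)^(3/2)) = √(√(-3)*(-117) - 82*I*√82) = √((I*√3)*(-117) - 82*I*√82) = √(-117*I*√3 - 82*I*√82)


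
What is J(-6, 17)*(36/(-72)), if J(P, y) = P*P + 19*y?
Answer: -359/2 ≈ -179.50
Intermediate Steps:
J(P, y) = P² + 19*y
J(-6, 17)*(36/(-72)) = ((-6)² + 19*17)*(36/(-72)) = (36 + 323)*(36*(-1/72)) = 359*(-½) = -359/2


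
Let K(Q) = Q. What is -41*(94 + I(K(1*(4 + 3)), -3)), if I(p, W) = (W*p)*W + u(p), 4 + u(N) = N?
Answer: -6560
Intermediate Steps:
u(N) = -4 + N
I(p, W) = -4 + p + p*W**2 (I(p, W) = (W*p)*W + (-4 + p) = p*W**2 + (-4 + p) = -4 + p + p*W**2)
-41*(94 + I(K(1*(4 + 3)), -3)) = -41*(94 + (-4 + 1*(4 + 3) + (1*(4 + 3))*(-3)**2)) = -41*(94 + (-4 + 1*7 + (1*7)*9)) = -41*(94 + (-4 + 7 + 7*9)) = -41*(94 + (-4 + 7 + 63)) = -41*(94 + 66) = -41*160 = -6560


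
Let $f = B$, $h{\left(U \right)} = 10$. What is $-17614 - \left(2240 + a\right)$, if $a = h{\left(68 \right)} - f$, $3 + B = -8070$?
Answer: $-27937$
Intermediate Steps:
$B = -8073$ ($B = -3 - 8070 = -8073$)
$f = -8073$
$a = 8083$ ($a = 10 - -8073 = 10 + 8073 = 8083$)
$-17614 - \left(2240 + a\right) = -17614 - 10323 = -27937$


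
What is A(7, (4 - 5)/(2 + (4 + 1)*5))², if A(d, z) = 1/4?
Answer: 1/16 ≈ 0.062500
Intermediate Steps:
A(d, z) = ¼
A(7, (4 - 5)/(2 + (4 + 1)*5))² = (¼)² = 1/16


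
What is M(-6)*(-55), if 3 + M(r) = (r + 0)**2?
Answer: -1815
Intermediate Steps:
M(r) = -3 + r**2 (M(r) = -3 + (r + 0)**2 = -3 + r**2)
M(-6)*(-55) = (-3 + (-6)**2)*(-55) = (-3 + 36)*(-55) = 33*(-55) = -1815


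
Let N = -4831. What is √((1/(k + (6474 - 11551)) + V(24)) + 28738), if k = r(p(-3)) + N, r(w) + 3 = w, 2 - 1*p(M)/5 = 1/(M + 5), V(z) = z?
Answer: 2*√2820957169031/19807 ≈ 169.59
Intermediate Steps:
p(M) = 10 - 5/(5 + M) (p(M) = 10 - 5/(M + 5) = 10 - 5/(5 + M))
r(w) = -3 + w
k = -9653/2 (k = (-3 + 5*(9 + 2*(-3))/(5 - 3)) - 4831 = (-3 + 5*(9 - 6)/2) - 4831 = (-3 + 5*(½)*3) - 4831 = (-3 + 15/2) - 4831 = 9/2 - 4831 = -9653/2 ≈ -4826.5)
√((1/(k + (6474 - 11551)) + V(24)) + 28738) = √((1/(-9653/2 + (6474 - 11551)) + 24) + 28738) = √((1/(-9653/2 - 5077) + 24) + 28738) = √((1/(-19807/2) + 24) + 28738) = √((-2/19807 + 24) + 28738) = √(475366/19807 + 28738) = √(569688932/19807) = 2*√2820957169031/19807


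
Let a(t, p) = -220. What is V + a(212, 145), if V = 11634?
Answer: 11414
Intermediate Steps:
V + a(212, 145) = 11634 - 220 = 11414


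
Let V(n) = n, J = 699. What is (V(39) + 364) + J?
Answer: 1102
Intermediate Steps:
(V(39) + 364) + J = (39 + 364) + 699 = 403 + 699 = 1102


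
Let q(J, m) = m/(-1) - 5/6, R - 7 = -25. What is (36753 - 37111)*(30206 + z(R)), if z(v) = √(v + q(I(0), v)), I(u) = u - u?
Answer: -10813748 - 179*I*√30/3 ≈ -1.0814e+7 - 326.81*I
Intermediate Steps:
R = -18 (R = 7 - 25 = -18)
I(u) = 0
q(J, m) = -⅚ - m (q(J, m) = m*(-1) - 5*⅙ = -m - ⅚ = -⅚ - m)
z(v) = I*√30/6 (z(v) = √(v + (-⅚ - v)) = √(-⅚) = I*√30/6)
(36753 - 37111)*(30206 + z(R)) = (36753 - 37111)*(30206 + I*√30/6) = -358*(30206 + I*√30/6) = -10813748 - 179*I*√30/3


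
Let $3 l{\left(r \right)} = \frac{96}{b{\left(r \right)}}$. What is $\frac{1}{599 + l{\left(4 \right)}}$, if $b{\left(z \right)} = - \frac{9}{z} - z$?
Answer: $\frac{25}{14847} \approx 0.0016838$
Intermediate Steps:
$b{\left(z \right)} = - z - \frac{9}{z}$
$l{\left(r \right)} = \frac{32}{- r - \frac{9}{r}}$ ($l{\left(r \right)} = \frac{96 \frac{1}{- r - \frac{9}{r}}}{3} = \frac{32}{- r - \frac{9}{r}}$)
$\frac{1}{599 + l{\left(4 \right)}} = \frac{1}{599 - \frac{128}{9 + 4^{2}}} = \frac{1}{599 - \frac{128}{9 + 16}} = \frac{1}{599 - \frac{128}{25}} = \frac{1}{\frac{14847}{25}} = \frac{25}{14847}$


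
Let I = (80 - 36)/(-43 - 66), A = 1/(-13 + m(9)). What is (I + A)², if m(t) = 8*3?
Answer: 140625/1437601 ≈ 0.097819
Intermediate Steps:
m(t) = 24
A = 1/11 (A = 1/(-13 + 24) = 1/11 ≈ 0.090909)
I = -44/109 (I = 44/(-109) = 44*(-1/109) = -44/109 ≈ -0.40367)
(I + A)² = (-44/109 + 1/11)² = (-375/1199)² = 140625/1437601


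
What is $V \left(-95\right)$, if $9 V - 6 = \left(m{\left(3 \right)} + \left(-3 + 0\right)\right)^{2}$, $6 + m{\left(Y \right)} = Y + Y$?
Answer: $- \frac{475}{3} \approx -158.33$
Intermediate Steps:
$m{\left(Y \right)} = -6 + 2 Y$ ($m{\left(Y \right)} = -6 + \left(Y + Y\right) = -6 + 2 Y$)
$V = \frac{5}{3}$ ($V = \frac{2}{3} + \frac{\left(\left(-6 + 2 \cdot 3\right) + \left(-3 + 0\right)\right)^{2}}{9} = \frac{2}{3} + \frac{\left(\left(-6 + 6\right) - 3\right)^{2}}{9} = \frac{2}{3} + \frac{\left(0 - 3\right)^{2}}{9} = \frac{2}{3} + \frac{\left(-3\right)^{2}}{9} = \frac{2}{3} + \frac{1}{9} \cdot 9 = \frac{2}{3} + 1 = \frac{5}{3} \approx 1.6667$)
$V \left(-95\right) = \frac{5}{3} \left(-95\right) = - \frac{475}{3}$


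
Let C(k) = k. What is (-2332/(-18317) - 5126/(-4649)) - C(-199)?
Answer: 17050725277/85155733 ≈ 200.23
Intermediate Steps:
(-2332/(-18317) - 5126/(-4649)) - C(-199) = (-2332/(-18317) - 5126/(-4649)) - 1*(-199) = (-2332*(-1/18317) - 5126*(-1/4649)) + 199 = (2332/18317 + 5126/4649) + 199 = 104734410/85155733 + 199 = 17050725277/85155733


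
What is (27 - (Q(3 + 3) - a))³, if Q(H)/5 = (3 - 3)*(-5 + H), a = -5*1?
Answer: 10648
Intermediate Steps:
a = -5
Q(H) = 0 (Q(H) = 5*((3 - 3)*(-5 + H)) = 5*(0*(-5 + H)) = 5*0 = 0)
(27 - (Q(3 + 3) - a))³ = (27 - (0 - 1*(-5)))³ = (27 - (0 + 5))³ = (27 - 1*5)³ = (27 - 5)³ = 22³ = 10648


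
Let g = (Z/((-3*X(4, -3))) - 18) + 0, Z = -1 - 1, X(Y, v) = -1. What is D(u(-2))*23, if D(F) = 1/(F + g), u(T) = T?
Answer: -69/62 ≈ -1.1129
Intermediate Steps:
Z = -2
g = -56/3 (g = (-2/((-3*(-1))) - 18) + 0 = (-2/3 - 18) + 0 = -56/3 + 0 = -56/3 ≈ -18.667)
D(F) = 1/(-56/3 + F) (D(F) = 1/(F - 56/3) = 1/(-56/3 + F))
D(u(-2))*23 = (3/(-56 + 3*(-2)))*23 = (3/(-56 - 6))*23 = (3/(-62))*23 = (3*(-1/62))*23 = -3/62*23 = -69/62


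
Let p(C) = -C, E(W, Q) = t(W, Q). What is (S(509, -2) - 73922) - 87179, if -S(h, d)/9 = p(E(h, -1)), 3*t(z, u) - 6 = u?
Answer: -161086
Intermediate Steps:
t(z, u) = 2 + u/3
E(W, Q) = 2 + Q/3
S(h, d) = 15 (S(h, d) = -(-9)*(2 + (⅓)*(-1)) = -(-9)*(2 - ⅓) = -(-9)*5/3 = -9*(-5/3) = 15)
(S(509, -2) - 73922) - 87179 = (15 - 73922) - 87179 = -73907 - 87179 = -161086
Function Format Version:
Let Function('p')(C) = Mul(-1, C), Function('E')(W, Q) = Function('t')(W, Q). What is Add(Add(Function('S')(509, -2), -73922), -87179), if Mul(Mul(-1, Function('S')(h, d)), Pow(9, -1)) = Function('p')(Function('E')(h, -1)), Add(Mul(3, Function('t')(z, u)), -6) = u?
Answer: -161086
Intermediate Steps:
Function('t')(z, u) = Add(2, Mul(Rational(1, 3), u))
Function('E')(W, Q) = Add(2, Mul(Rational(1, 3), Q))
Function('S')(h, d) = 15 (Function('S')(h, d) = Mul(-9, Mul(-1, Add(2, Mul(Rational(1, 3), -1)))) = Mul(-9, Mul(-1, Add(2, Rational(-1, 3)))) = Mul(-9, Mul(-1, Rational(5, 3))) = Mul(-9, Rational(-5, 3)) = 15)
Add(Add(Function('S')(509, -2), -73922), -87179) = Add(Add(15, -73922), -87179) = Add(-73907, -87179) = -161086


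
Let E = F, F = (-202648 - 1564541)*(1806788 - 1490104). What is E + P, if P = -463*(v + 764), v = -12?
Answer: -559640829452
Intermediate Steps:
P = -348176 (P = -463*(-12 + 764) = -463*752 = -348176)
F = -559640481276 (F = -1767189*316684 = -559640481276)
E = -559640481276
E + P = -559640481276 - 348176 = -559640829452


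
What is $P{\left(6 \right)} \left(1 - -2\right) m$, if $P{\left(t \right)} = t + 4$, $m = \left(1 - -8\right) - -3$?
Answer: $360$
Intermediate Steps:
$m = 12$ ($m = \left(1 + 8\right) + 3 = 9 + 3 = 12$)
$P{\left(t \right)} = 4 + t$
$P{\left(6 \right)} \left(1 - -2\right) m = \left(4 + 6\right) \left(1 - -2\right) 12 = 10 \left(1 + 2\right) 12 = 10 \cdot 3 \cdot 12 = 30 \cdot 12 = 360$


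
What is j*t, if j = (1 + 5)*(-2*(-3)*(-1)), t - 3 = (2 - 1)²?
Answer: -144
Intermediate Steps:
t = 4 (t = 3 + (2 - 1)² = 3 + 1² = 3 + 1 = 4)
j = -36 (j = 6*(6*(-1)) = 6*(-6) = -36)
j*t = -36*4 = -144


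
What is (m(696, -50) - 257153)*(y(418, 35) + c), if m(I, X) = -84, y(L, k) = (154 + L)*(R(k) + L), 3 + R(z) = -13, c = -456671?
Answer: 58322573299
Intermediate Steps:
R(z) = -16 (R(z) = -3 - 13 = -16)
y(L, k) = (-16 + L)*(154 + L) (y(L, k) = (154 + L)*(-16 + L) = (-16 + L)*(154 + L))
(m(696, -50) - 257153)*(y(418, 35) + c) = (-84 - 257153)*((-2464 + 418² + 138*418) - 456671) = -257237*((-2464 + 174724 + 57684) - 456671) = -257237*(229944 - 456671) = -257237*(-226727) = 58322573299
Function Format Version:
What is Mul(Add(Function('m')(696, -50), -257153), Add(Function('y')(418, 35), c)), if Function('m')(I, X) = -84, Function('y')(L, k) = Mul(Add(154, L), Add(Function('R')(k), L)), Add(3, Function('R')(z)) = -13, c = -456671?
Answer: 58322573299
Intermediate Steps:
Function('R')(z) = -16 (Function('R')(z) = Add(-3, -13) = -16)
Function('y')(L, k) = Mul(Add(-16, L), Add(154, L)) (Function('y')(L, k) = Mul(Add(154, L), Add(-16, L)) = Mul(Add(-16, L), Add(154, L)))
Mul(Add(Function('m')(696, -50), -257153), Add(Function('y')(418, 35), c)) = Mul(Add(-84, -257153), Add(Add(-2464, Pow(418, 2), Mul(138, 418)), -456671)) = Mul(-257237, Add(Add(-2464, 174724, 57684), -456671)) = Mul(-257237, Add(229944, -456671)) = Mul(-257237, -226727) = 58322573299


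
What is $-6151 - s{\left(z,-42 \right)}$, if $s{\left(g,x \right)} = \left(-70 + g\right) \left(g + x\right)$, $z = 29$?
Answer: $-6684$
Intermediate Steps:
$-6151 - s{\left(z,-42 \right)} = -6151 - \left(29^{2} - 2030 - -2940 + 29 \left(-42\right)\right) = -6151 - \left(841 - 2030 + 2940 - 1218\right) = -6151 - 533 = -6684$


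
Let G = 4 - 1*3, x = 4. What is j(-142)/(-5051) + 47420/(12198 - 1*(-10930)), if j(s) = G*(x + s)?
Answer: 60677521/29204882 ≈ 2.0776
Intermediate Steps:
G = 1 (G = 4 - 3 = 1)
j(s) = 4 + s (j(s) = 1*(4 + s) = 4 + s)
j(-142)/(-5051) + 47420/(12198 - 1*(-10930)) = (4 - 142)/(-5051) + 47420/(12198 - 1*(-10930)) = -138*(-1/5051) + 47420/(12198 + 10930) = 138/5051 + 47420/23128 = 138/5051 + 47420*(1/23128) = 138/5051 + 11855/5782 = 60677521/29204882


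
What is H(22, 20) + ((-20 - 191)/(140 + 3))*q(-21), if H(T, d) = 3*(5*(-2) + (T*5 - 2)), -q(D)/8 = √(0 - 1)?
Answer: 294 + 1688*I/143 ≈ 294.0 + 11.804*I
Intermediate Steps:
q(D) = -8*I (q(D) = -8*√(0 - 1) = -8*I)
H(T, d) = -36 + 15*T (H(T, d) = 3*(-10 + (5*T - 2)) = 3*(-10 + (-2 + 5*T)) = 3*(-12 + 5*T) = -36 + 15*T)
H(22, 20) + ((-20 - 191)/(140 + 3))*q(-21) = (-36 + 15*22) + ((-20 - 191)/(140 + 3))*(-8*I) = (-36 + 330) + (-211/143)*(-8*I) = 294 + (-211*1/143)*(-8*I) = 294 - (-1688)*I/143 = 294 + 1688*I/143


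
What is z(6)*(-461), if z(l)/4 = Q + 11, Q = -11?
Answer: 0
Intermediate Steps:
z(l) = 0 (z(l) = 4*(-11 + 11) = 4*0 = 0)
z(6)*(-461) = 0*(-461) = 0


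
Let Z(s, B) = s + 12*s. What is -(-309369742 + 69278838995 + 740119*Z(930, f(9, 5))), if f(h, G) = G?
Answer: -77917507963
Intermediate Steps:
Z(s, B) = 13*s
-(-309369742 + 69278838995 + 740119*Z(930, f(9, 5))) = -(8638668968 + 69278838995) = -740119/(1/(12090 + (-418 + 93605))) = -740119/(1/(12090 + 93187)) = -740119/(1/105277) = -740119/1/105277 = -740119*105277 = -77917507963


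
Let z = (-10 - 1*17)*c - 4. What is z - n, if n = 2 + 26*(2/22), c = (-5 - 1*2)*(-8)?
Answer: -16724/11 ≈ -1520.4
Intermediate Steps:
c = 56 (c = (-5 - 2)*(-8) = -7*(-8) = 56)
z = -1516 (z = (-10 - 1*17)*56 - 4 = (-10 - 17)*56 - 4 = -27*56 - 4 = -1512 - 4 = -1516)
n = 48/11 (n = 2 + 26*(2*(1/22)) = 2 + 26*(1/11) = 2 + 26/11 = 48/11 ≈ 4.3636)
z - n = -1516 - 1*48/11 = -1516 - 48/11 = -16724/11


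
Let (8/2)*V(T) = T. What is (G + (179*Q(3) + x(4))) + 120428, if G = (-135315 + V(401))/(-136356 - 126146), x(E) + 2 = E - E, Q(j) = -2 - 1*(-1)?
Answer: 126260852835/1050008 ≈ 1.2025e+5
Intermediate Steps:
V(T) = T/4
Q(j) = -1 (Q(j) = -2 + 1 = -1)
x(E) = -2 (x(E) = -2 + (E - E) = -2 + 0 = -2)
G = 540859/1050008 (G = (-135315 + (1/4)*401)/(-136356 - 126146) = (-135315 + 401/4)/(-262502) = -540859/4*(-1/262502) = 540859/1050008 ≈ 0.51510)
(G + (179*Q(3) + x(4))) + 120428 = (540859/1050008 + (179*(-1) - 2)) + 120428 = (540859/1050008 + (-179 - 2)) + 120428 = (540859/1050008 - 181) + 120428 = -189510589/1050008 + 120428 = 126260852835/1050008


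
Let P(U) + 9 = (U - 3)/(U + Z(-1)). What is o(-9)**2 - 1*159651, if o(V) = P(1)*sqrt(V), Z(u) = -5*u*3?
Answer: -10265625/64 ≈ -1.6040e+5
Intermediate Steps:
Z(u) = -15*u
P(U) = -9 + (-3 + U)/(15 + U) (P(U) = -9 + (U - 3)/(U - 15*(-1)) = -9 + (-3 + U)/(U + 15) = -9 + (-3 + U)/(15 + U))
o(V) = -73*sqrt(V)/8 (o(V) = (2*(-69 - 4*1)/(15 + 1))*sqrt(V) = (2*(-69 - 4)/16)*sqrt(V) = (2*(1/16)*(-73))*sqrt(V) = -73*sqrt(V)/8)
o(-9)**2 - 1*159651 = (-219*I/8)**2 - 1*159651 = (-219*I/8)**2 - 159651 = -47961/64 - 159651 = -10265625/64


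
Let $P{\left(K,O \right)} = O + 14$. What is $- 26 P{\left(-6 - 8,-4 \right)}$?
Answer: $-260$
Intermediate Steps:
$P{\left(K,O \right)} = 14 + O$
$- 26 P{\left(-6 - 8,-4 \right)} = - 26 \left(14 - 4\right) = \left(-26\right) 10 = -260$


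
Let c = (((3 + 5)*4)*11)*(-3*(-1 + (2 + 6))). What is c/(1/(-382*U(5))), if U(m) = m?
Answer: 14118720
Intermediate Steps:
c = -7392 (c = ((8*4)*11)*(-3*(-1 + 8)) = (32*11)*(-3*7) = 352*(-21) = -7392)
c/(1/(-382*U(5))) = -7392*(-382*5) = -7392/(1/(-1910)) = -7392/(-1/1910) = -7392*(-1910) = 14118720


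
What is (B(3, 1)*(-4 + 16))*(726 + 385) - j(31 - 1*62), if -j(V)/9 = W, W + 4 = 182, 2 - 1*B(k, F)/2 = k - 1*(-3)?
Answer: -105054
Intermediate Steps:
B(k, F) = -2 - 2*k (B(k, F) = 4 - 2*(k - 1*(-3)) = 4 - 2*(k + 3) = 4 - 2*(3 + k) = 4 + (-6 - 2*k) = -2 - 2*k)
W = 178 (W = -4 + 182 = 178)
j(V) = -1602 (j(V) = -9*178 = -1602)
(B(3, 1)*(-4 + 16))*(726 + 385) - j(31 - 1*62) = ((-2 - 2*3)*(-4 + 16))*(726 + 385) - 1*(-1602) = ((-2 - 6)*12)*1111 + 1602 = -8*12*1111 + 1602 = -96*1111 + 1602 = -106656 + 1602 = -105054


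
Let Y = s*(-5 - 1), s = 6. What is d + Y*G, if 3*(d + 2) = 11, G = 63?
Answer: -6799/3 ≈ -2266.3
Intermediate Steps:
d = 5/3 (d = -2 + (1/3)*11 = -2 + 11/3 = 5/3 ≈ 1.6667)
Y = -36 (Y = 6*(-5 - 1) = 6*(-6) = -36)
d + Y*G = 5/3 - 36*63 = 5/3 - 2268 = -6799/3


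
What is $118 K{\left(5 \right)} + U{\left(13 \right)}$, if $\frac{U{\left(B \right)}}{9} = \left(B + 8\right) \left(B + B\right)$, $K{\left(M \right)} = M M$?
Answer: $7864$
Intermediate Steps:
$K{\left(M \right)} = M^{2}$
$U{\left(B \right)} = 18 B \left(8 + B\right)$ ($U{\left(B \right)} = 9 \left(B + 8\right) \left(B + B\right) = 9 \left(8 + B\right) 2 B = 9 \cdot 2 B \left(8 + B\right) = 18 B \left(8 + B\right)$)
$118 K{\left(5 \right)} + U{\left(13 \right)} = 118 \cdot 5^{2} + 18 \cdot 13 \left(8 + 13\right) = 118 \cdot 25 + 18 \cdot 13 \cdot 21 = 2950 + 4914 = 7864$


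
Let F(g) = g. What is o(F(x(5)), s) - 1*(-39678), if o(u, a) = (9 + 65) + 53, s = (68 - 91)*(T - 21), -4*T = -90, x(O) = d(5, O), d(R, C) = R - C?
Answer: 39805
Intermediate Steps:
x(O) = 5 - O
T = 45/2 (T = -1/4*(-90) = 45/2 ≈ 22.500)
s = -69/2 (s = (68 - 91)*(45/2 - 21) = -23*3/2 = -69/2 ≈ -34.500)
o(u, a) = 127 (o(u, a) = 74 + 53 = 127)
o(F(x(5)), s) - 1*(-39678) = 127 - 1*(-39678) = 127 + 39678 = 39805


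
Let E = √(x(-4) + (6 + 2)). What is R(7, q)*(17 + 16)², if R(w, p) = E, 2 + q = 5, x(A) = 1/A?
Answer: 1089*√31/2 ≈ 3031.6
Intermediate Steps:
q = 3 (q = -2 + 5 = 3)
E = √31/2 (E = √(1/(-4) + (6 + 2)) = √(-¼ + 8) = √(31/4) = √31/2 ≈ 2.7839)
R(w, p) = √31/2
R(7, q)*(17 + 16)² = (√31/2)*(17 + 16)² = (√31/2)*33² = (√31/2)*1089 = 1089*√31/2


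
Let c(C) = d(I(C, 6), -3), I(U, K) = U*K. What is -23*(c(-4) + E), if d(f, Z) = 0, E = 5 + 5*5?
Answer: -690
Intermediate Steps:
I(U, K) = K*U
E = 30 (E = 5 + 25 = 30)
c(C) = 0
-23*(c(-4) + E) = -23*(0 + 30) = -23*30 = -690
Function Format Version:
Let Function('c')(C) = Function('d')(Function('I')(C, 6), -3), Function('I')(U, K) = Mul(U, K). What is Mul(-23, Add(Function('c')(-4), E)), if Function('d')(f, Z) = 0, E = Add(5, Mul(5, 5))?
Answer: -690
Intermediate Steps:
Function('I')(U, K) = Mul(K, U)
E = 30 (E = Add(5, 25) = 30)
Function('c')(C) = 0
Mul(-23, Add(Function('c')(-4), E)) = Mul(-23, Add(0, 30)) = Mul(-23, 30) = -690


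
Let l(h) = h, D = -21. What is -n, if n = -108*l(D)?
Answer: -2268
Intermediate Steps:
n = 2268 (n = -108*(-21) = 2268)
-n = -1*2268 = -2268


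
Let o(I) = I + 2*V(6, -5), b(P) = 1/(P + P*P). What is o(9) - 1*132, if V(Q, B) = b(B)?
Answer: -1229/10 ≈ -122.90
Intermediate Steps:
b(P) = 1/(P + P²)
V(Q, B) = 1/(B*(1 + B))
o(I) = ⅒ + I (o(I) = I + 2*(1/((-5)*(1 - 5))) = I + 2*(-⅕/(-4)) = I + 2*(-⅕*(-¼)) = I + 2*(1/20) = I + ⅒ = ⅒ + I)
o(9) - 1*132 = (⅒ + 9) - 1*132 = 91/10 - 132 = -1229/10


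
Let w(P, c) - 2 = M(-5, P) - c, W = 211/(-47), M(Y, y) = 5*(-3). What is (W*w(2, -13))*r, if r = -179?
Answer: 0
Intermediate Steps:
M(Y, y) = -15
W = -211/47 (W = 211*(-1/47) = -211/47 ≈ -4.4894)
w(P, c) = -13 - c (w(P, c) = 2 + (-15 - c) = -13 - c)
(W*w(2, -13))*r = -211*(-13 - 1*(-13))/47*(-179) = -211*(-13 + 13)/47*(-179) = -211/47*0*(-179) = 0*(-179) = 0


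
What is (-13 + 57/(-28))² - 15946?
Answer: -12324423/784 ≈ -15720.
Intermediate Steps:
(-13 + 57/(-28))² - 15946 = (-13 + 57*(-1/28))² - 15946 = (-13 - 57/28)² - 15946 = (-421/28)² - 15946 = 177241/784 - 15946 = -12324423/784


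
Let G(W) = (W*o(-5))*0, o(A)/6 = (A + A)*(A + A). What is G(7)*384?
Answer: 0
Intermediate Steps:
o(A) = 24*A² (o(A) = 6*((A + A)*(A + A)) = 6*((2*A)*(2*A)) = 6*(4*A²) = 24*A²)
G(W) = 0 (G(W) = (W*(24*(-5)²))*0 = (W*(24*25))*0 = (W*600)*0 = (600*W)*0 = 0)
G(7)*384 = 0*384 = 0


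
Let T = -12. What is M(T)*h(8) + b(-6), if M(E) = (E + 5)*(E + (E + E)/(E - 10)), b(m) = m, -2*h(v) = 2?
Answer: -906/11 ≈ -82.364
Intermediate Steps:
h(v) = -1 (h(v) = -½*2 = -1)
M(E) = (5 + E)*(E + 2*E/(-10 + E)) (M(E) = (5 + E)*(E + (2*E)/(-10 + E)) = (5 + E)*(E + 2*E/(-10 + E)))
M(T)*h(8) + b(-6) = -12*(-40 + (-12)² - 3*(-12))/(-10 - 12)*(-1) - 6 = -12*(-40 + 144 + 36)/(-22)*(-1) - 6 = -12*(-1/22)*140*(-1) - 6 = (840/11)*(-1) - 6 = -840/11 - 6 = -906/11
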